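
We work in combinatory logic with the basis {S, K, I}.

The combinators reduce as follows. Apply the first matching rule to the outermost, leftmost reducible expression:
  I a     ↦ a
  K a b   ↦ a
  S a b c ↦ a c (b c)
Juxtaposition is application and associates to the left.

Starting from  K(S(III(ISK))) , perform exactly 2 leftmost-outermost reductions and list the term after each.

  start: K(S(III(ISK)))
  →1  K(S(II(ISK)))
  →2  K(S(I(ISK)))

Answer: after 2 steps: K(S(I(ISK)))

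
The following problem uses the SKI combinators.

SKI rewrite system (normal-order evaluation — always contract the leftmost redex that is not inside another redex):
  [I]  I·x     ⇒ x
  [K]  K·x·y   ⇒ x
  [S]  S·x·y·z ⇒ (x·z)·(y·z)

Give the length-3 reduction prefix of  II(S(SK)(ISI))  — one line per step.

  start: II(S(SK)(ISI))
  step 1: I(S(SK)(ISI))
  step 2: S(SK)(ISI)
  step 3: S(SK)(SI)

Answer: after 3 steps: S(SK)(SI)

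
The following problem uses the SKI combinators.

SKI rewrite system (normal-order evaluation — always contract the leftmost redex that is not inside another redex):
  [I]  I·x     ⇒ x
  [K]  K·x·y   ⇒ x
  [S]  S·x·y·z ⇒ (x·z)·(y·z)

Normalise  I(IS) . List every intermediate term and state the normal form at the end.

  start: I(IS)
  →1  IS
  →2  S

Answer: normal form = S  (in 2 steps)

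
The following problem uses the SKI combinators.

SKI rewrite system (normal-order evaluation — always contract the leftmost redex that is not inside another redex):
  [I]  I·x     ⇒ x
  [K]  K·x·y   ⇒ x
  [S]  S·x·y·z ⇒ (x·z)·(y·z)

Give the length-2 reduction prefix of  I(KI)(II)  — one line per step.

  start: I(KI)(II)
  step 1: KI(II)
  step 2: I

Answer: after 2 steps: I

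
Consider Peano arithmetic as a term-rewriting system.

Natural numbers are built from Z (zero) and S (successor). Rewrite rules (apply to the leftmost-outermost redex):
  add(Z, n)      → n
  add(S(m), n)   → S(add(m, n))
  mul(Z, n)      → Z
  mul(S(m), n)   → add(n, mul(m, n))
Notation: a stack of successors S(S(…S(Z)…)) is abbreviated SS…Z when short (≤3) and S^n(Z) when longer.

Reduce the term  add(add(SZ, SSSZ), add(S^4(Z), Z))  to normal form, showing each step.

Answer: normal form = S^8(Z)  (in 12 steps)

Reduction:
  start: add(add(SZ, SSSZ), add(S^4(Z), Z))
  [1] add(S(add(Z, SSSZ)), add(S^4(Z), Z))
  [2] S(add(add(Z, SSSZ), add(S^4(Z), Z)))
  [3] S(add(SSSZ, add(S^4(Z), Z)))
  [4] S(S(add(SSZ, add(S^4(Z), Z))))
  [5] S(S(S(add(SZ, add(S^4(Z), Z)))))
  [6] S(S(S(S(add(Z, add(S^4(Z), Z))))))
  [7] S(S(S(S(add(S^4(Z), Z)))))
  [8] S(S(S(S(S(add(SSSZ, Z))))))
  [9] S(S(S(S(S(S(add(SSZ, Z)))))))
  [10] S(S(S(S(S(S(S(add(SZ, Z))))))))
  [11] S(S(S(S(S(S(S(S(add(Z, Z)))))))))
  [12] S^8(Z)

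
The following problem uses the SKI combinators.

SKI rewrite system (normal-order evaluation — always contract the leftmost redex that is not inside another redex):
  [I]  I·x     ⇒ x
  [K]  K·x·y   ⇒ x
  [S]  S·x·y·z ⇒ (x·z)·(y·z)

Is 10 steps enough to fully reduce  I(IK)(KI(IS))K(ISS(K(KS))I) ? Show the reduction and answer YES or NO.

Answer: YES — reaches normal form SI(KS) in 8 ≤ 10 steps

Working:
  start: I(IK)(KI(IS))K(ISS(K(KS))I)
  [1] IK(KI(IS))K(ISS(K(KS))I)
  [2] K(KI(IS))K(ISS(K(KS))I)
  [3] KI(IS)(ISS(K(KS))I)
  [4] I(ISS(K(KS))I)
  [5] ISS(K(KS))I
  [6] SS(K(KS))I
  [7] SI(K(KS)I)
  [8] SI(KS)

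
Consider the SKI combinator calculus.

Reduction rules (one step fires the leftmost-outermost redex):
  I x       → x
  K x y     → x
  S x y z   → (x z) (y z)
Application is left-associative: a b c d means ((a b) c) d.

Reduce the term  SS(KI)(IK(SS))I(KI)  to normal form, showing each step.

  start: SS(KI)(IK(SS))I(KI)
  [1] S(IK(SS))(KI(IK(SS)))I(KI)
  [2] IK(SS)I(KI(IK(SS))I)(KI)
  [3] K(SS)I(KI(IK(SS))I)(KI)
  [4] SS(KI(IK(SS))I)(KI)
  [5] S(KI)(KI(IK(SS))I(KI))
  [6] S(KI)(II(KI))
  [7] S(KI)(I(KI))
  [8] S(KI)(KI)

Answer: normal form = S(KI)(KI)  (in 8 steps)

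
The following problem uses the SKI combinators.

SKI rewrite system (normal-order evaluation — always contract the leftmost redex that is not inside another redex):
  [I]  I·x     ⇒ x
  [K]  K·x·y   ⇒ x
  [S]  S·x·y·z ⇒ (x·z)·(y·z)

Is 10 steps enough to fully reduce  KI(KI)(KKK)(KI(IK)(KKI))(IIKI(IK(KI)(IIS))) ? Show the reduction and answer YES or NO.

Answer: YES — reaches normal form K in 7 ≤ 10 steps

Reduction:
  start: KI(KI)(KKK)(KI(IK)(KKI))(IIKI(IK(KI)(IIS)))
  →1  I(KKK)(KI(IK)(KKI))(IIKI(IK(KI)(IIS)))
  →2  KKK(KI(IK)(KKI))(IIKI(IK(KI)(IIS)))
  →3  K(KI(IK)(KKI))(IIKI(IK(KI)(IIS)))
  →4  KI(IK)(KKI)
  →5  I(KKI)
  →6  KKI
  →7  K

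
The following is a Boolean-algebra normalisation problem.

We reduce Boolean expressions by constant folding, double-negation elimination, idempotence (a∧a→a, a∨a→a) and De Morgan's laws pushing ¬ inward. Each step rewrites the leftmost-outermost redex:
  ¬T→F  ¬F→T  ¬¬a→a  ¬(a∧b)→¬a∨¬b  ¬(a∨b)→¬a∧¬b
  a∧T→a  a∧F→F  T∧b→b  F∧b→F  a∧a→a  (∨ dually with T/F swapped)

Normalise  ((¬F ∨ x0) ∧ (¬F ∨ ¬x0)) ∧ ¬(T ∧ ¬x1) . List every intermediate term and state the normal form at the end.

Answer: normal form = x1  (in 10 steps)

Derivation:
  start: ((¬F ∨ x0) ∧ (¬F ∨ ¬x0)) ∧ ¬(T ∧ ¬x1)
  [1] ((T ∨ x0) ∧ (¬F ∨ ¬x0)) ∧ ¬(T ∧ ¬x1)
  [2] (T ∧ (¬F ∨ ¬x0)) ∧ ¬(T ∧ ¬x1)
  [3] (¬F ∨ ¬x0) ∧ ¬(T ∧ ¬x1)
  [4] (T ∨ ¬x0) ∧ ¬(T ∧ ¬x1)
  [5] T ∧ ¬(T ∧ ¬x1)
  [6] ¬(T ∧ ¬x1)
  [7] ¬T ∨ ¬¬x1
  [8] F ∨ ¬¬x1
  [9] ¬¬x1
  [10] x1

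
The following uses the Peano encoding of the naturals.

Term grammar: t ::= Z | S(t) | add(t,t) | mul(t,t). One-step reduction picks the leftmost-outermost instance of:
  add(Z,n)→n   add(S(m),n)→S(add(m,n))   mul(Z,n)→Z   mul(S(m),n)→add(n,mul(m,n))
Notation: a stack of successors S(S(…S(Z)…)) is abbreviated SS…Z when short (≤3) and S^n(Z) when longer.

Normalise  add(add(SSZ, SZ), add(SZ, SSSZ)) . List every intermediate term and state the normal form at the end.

Answer: normal form = S^7(Z)  (in 9 steps)

Reduction:
  start: add(add(SSZ, SZ), add(SZ, SSSZ))
  →1  add(S(add(SZ, SZ)), add(SZ, SSSZ))
  →2  S(add(add(SZ, SZ), add(SZ, SSSZ)))
  →3  S(add(S(add(Z, SZ)), add(SZ, SSSZ)))
  →4  S(S(add(add(Z, SZ), add(SZ, SSSZ))))
  →5  S(S(add(SZ, add(SZ, SSSZ))))
  →6  S(S(S(add(Z, add(SZ, SSSZ)))))
  →7  S(S(S(add(SZ, SSSZ))))
  →8  S(S(S(S(add(Z, SSSZ)))))
  →9  S^7(Z)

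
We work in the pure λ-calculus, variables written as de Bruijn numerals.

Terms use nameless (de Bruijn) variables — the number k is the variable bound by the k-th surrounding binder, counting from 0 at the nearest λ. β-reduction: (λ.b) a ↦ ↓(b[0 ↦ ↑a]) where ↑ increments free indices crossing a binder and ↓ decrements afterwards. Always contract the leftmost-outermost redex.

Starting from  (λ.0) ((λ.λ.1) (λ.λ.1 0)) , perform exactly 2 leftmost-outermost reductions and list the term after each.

  start: (λ.0) ((λ.λ.1) (λ.λ.1 0))
  [1] (λ.λ.1) (λ.λ.1 0)
  [2] λ.λ.λ.1 0

Answer: after 2 steps: λ.λ.λ.1 0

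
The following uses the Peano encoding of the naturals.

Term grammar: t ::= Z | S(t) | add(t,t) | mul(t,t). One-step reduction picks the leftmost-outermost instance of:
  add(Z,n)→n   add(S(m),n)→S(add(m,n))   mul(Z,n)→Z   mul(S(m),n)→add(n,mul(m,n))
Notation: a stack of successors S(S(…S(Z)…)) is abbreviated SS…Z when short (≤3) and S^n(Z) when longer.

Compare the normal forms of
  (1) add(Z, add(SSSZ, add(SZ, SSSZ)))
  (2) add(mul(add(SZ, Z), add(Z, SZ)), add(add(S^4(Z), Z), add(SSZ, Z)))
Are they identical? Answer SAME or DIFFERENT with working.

Term A:
  start: add(Z, add(SSSZ, add(SZ, SSSZ)))
  [1] add(SSSZ, add(SZ, SSSZ))
  [2] S(add(SSZ, add(SZ, SSSZ)))
  [3] S(S(add(SZ, add(SZ, SSSZ))))
  [4] S(S(S(add(Z, add(SZ, SSSZ)))))
  [5] S(S(S(add(SZ, SSSZ))))
  [6] S(S(S(S(add(Z, SSSZ)))))
  [7] S^7(Z)

Term B:
  start: add(mul(add(SZ, Z), add(Z, SZ)), add(add(S^4(Z), Z), add(SSZ, Z)))
  [1] add(mul(S(add(Z, Z)), add(Z, SZ)), add(add(S^4(Z), Z), add(SSZ, Z)))
  [2] add(add(add(Z, SZ), mul(add(Z, Z), add(Z, SZ))), add(add(S^4(Z), Z), add(SSZ, Z)))
  [3] add(add(SZ, mul(add(Z, Z), add(Z, SZ))), add(add(S^4(Z), Z), add(SSZ, Z)))
  [4] add(S(add(Z, mul(add(Z, Z), add(Z, SZ)))), add(add(S^4(Z), Z), add(SSZ, Z)))
  [5] S(add(add(Z, mul(add(Z, Z), add(Z, SZ))), add(add(S^4(Z), Z), add(SSZ, Z))))
  [6] S(add(mul(add(Z, Z), add(Z, SZ)), add(add(S^4(Z), Z), add(SSZ, Z))))
  [7] S(add(mul(Z, add(Z, SZ)), add(add(S^4(Z), Z), add(SSZ, Z))))
  [8] S(add(Z, add(add(S^4(Z), Z), add(SSZ, Z))))
  [9] S(add(add(S^4(Z), Z), add(SSZ, Z)))
  [10] S(add(S(add(SSSZ, Z)), add(SSZ, Z)))
  [11] S(S(add(add(SSSZ, Z), add(SSZ, Z))))
  [12] S(S(add(S(add(SSZ, Z)), add(SSZ, Z))))
  [13] S(S(S(add(add(SSZ, Z), add(SSZ, Z)))))
  [14] S(S(S(add(S(add(SZ, Z)), add(SSZ, Z)))))
  [15] S(S(S(S(add(add(SZ, Z), add(SSZ, Z))))))
  [16] S(S(S(S(add(S(add(Z, Z)), add(SSZ, Z))))))
  [17] S(S(S(S(S(add(add(Z, Z), add(SSZ, Z)))))))
  [18] S(S(S(S(S(add(Z, add(SSZ, Z)))))))
  [19] S(S(S(S(S(add(SSZ, Z))))))
  [20] S(S(S(S(S(S(add(SZ, Z)))))))
  [21] S(S(S(S(S(S(S(add(Z, Z))))))))
  [22] S^7(Z)

Answer: SAME — A ⇓ S^7(Z), B ⇓ S^7(Z)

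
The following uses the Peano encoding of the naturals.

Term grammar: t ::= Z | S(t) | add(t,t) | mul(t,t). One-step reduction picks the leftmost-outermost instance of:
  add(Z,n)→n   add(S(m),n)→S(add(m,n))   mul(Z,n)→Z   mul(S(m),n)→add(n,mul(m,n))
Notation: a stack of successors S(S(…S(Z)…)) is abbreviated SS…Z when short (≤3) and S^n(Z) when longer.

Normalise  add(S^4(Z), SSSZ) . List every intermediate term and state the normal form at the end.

  start: add(S^4(Z), SSSZ)
  step 1: S(add(SSSZ, SSSZ))
  step 2: S(S(add(SSZ, SSSZ)))
  step 3: S(S(S(add(SZ, SSSZ))))
  step 4: S(S(S(S(add(Z, SSSZ)))))
  step 5: S^7(Z)

Answer: normal form = S^7(Z)  (in 5 steps)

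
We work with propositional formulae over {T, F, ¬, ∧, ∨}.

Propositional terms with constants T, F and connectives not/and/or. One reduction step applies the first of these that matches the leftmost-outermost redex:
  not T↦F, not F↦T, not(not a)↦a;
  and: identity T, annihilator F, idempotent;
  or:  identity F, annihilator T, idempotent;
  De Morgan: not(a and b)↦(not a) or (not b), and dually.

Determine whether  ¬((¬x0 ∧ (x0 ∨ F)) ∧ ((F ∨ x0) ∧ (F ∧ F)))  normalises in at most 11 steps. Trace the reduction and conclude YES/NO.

Answer: NO — after 11 steps the term is (x0 ∨ ¬x0) ∨ (¬x0 ∨ (¬F ∨ ¬F)), not yet normal

Reduction:
  start: ¬((¬x0 ∧ (x0 ∨ F)) ∧ ((F ∨ x0) ∧ (F ∧ F)))
  [1] ¬(¬x0 ∧ (x0 ∨ F)) ∨ ¬((F ∨ x0) ∧ (F ∧ F))
  [2] (¬¬x0 ∨ ¬(x0 ∨ F)) ∨ ¬((F ∨ x0) ∧ (F ∧ F))
  [3] (x0 ∨ ¬(x0 ∨ F)) ∨ ¬((F ∨ x0) ∧ (F ∧ F))
  [4] (x0 ∨ (¬x0 ∧ ¬F)) ∨ ¬((F ∨ x0) ∧ (F ∧ F))
  [5] (x0 ∨ (¬x0 ∧ T)) ∨ ¬((F ∨ x0) ∧ (F ∧ F))
  [6] (x0 ∨ ¬x0) ∨ ¬((F ∨ x0) ∧ (F ∧ F))
  [7] (x0 ∨ ¬x0) ∨ (¬(F ∨ x0) ∨ ¬(F ∧ F))
  [8] (x0 ∨ ¬x0) ∨ ((¬F ∧ ¬x0) ∨ ¬(F ∧ F))
  [9] (x0 ∨ ¬x0) ∨ ((T ∧ ¬x0) ∨ ¬(F ∧ F))
  [10] (x0 ∨ ¬x0) ∨ (¬x0 ∨ ¬(F ∧ F))
  [11] (x0 ∨ ¬x0) ∨ (¬x0 ∨ (¬F ∨ ¬F))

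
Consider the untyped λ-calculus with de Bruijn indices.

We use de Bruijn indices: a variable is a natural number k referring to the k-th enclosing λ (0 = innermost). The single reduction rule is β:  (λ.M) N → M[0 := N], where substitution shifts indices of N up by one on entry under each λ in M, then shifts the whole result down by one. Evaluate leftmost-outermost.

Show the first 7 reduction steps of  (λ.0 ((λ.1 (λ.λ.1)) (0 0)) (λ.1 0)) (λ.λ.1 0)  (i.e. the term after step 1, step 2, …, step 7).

Answer: after 7 steps: λ.λ.(λ.λ.1 0) 0

Working:
  start: (λ.0 ((λ.1 (λ.λ.1)) (0 0)) (λ.1 0)) (λ.λ.1 0)
  →1  (λ.λ.1 0) ((λ.(λ.λ.1 0) (λ.λ.1)) ((λ.λ.1 0) (λ.λ.1 0))) (λ.(λ.λ.1 0) 0)
  →2  (λ.(λ.(λ.λ.1 0) (λ.λ.1)) ((λ.λ.1 0) (λ.λ.1 0)) 0) (λ.(λ.λ.1 0) 0)
  →3  (λ.(λ.λ.1 0) (λ.λ.1)) ((λ.λ.1 0) (λ.λ.1 0)) (λ.(λ.λ.1 0) 0)
  →4  (λ.λ.1 0) (λ.λ.1) (λ.(λ.λ.1 0) 0)
  →5  (λ.(λ.λ.1) 0) (λ.(λ.λ.1 0) 0)
  →6  (λ.λ.1) (λ.(λ.λ.1 0) 0)
  →7  λ.λ.(λ.λ.1 0) 0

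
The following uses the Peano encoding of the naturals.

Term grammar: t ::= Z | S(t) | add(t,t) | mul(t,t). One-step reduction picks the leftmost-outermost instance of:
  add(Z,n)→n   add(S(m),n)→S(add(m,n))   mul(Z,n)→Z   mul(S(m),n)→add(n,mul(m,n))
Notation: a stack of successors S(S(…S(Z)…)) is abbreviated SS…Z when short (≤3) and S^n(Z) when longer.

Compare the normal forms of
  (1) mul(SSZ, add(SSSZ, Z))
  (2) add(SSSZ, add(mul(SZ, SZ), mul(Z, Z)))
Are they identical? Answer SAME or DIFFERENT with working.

Term A:
  start: mul(SSZ, add(SSSZ, Z))
  [1] add(add(SSSZ, Z), mul(SZ, add(SSSZ, Z)))
  [2] add(S(add(SSZ, Z)), mul(SZ, add(SSSZ, Z)))
  [3] S(add(add(SSZ, Z), mul(SZ, add(SSSZ, Z))))
  [4] S(add(S(add(SZ, Z)), mul(SZ, add(SSSZ, Z))))
  [5] S(S(add(add(SZ, Z), mul(SZ, add(SSSZ, Z)))))
  [6] S(S(add(S(add(Z, Z)), mul(SZ, add(SSSZ, Z)))))
  [7] S(S(S(add(add(Z, Z), mul(SZ, add(SSSZ, Z))))))
  [8] S(S(S(add(Z, mul(SZ, add(SSSZ, Z))))))
  [9] S(S(S(mul(SZ, add(SSSZ, Z)))))
  [10] S(S(S(add(add(SSSZ, Z), mul(Z, add(SSSZ, Z))))))
  [11] S(S(S(add(S(add(SSZ, Z)), mul(Z, add(SSSZ, Z))))))
  [12] S(S(S(S(add(add(SSZ, Z), mul(Z, add(SSSZ, Z)))))))
  [13] S(S(S(S(add(S(add(SZ, Z)), mul(Z, add(SSSZ, Z)))))))
  [14] S(S(S(S(S(add(add(SZ, Z), mul(Z, add(SSSZ, Z))))))))
  [15] S(S(S(S(S(add(S(add(Z, Z)), mul(Z, add(SSSZ, Z))))))))
  [16] S(S(S(S(S(S(add(add(Z, Z), mul(Z, add(SSSZ, Z)))))))))
  [17] S(S(S(S(S(S(add(Z, mul(Z, add(SSSZ, Z)))))))))
  [18] S(S(S(S(S(S(mul(Z, add(SSSZ, Z))))))))
  [19] S^6(Z)

Term B:
  start: add(SSSZ, add(mul(SZ, SZ), mul(Z, Z)))
  [1] S(add(SSZ, add(mul(SZ, SZ), mul(Z, Z))))
  [2] S(S(add(SZ, add(mul(SZ, SZ), mul(Z, Z)))))
  [3] S(S(S(add(Z, add(mul(SZ, SZ), mul(Z, Z))))))
  [4] S(S(S(add(mul(SZ, SZ), mul(Z, Z)))))
  [5] S(S(S(add(add(SZ, mul(Z, SZ)), mul(Z, Z)))))
  [6] S(S(S(add(S(add(Z, mul(Z, SZ))), mul(Z, Z)))))
  [7] S(S(S(S(add(add(Z, mul(Z, SZ)), mul(Z, Z))))))
  [8] S(S(S(S(add(mul(Z, SZ), mul(Z, Z))))))
  [9] S(S(S(S(add(Z, mul(Z, Z))))))
  [10] S(S(S(S(mul(Z, Z)))))
  [11] S^4(Z)

Answer: DIFFERENT — A ⇓ S^6(Z), B ⇓ S^4(Z)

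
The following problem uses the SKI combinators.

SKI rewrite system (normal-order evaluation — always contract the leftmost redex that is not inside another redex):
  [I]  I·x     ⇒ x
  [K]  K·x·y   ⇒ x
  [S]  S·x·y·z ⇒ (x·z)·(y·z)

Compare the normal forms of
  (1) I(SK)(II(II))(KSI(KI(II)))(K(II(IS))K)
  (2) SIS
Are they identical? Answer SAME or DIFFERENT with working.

Term A:
  start: I(SK)(II(II))(KSI(KI(II)))(K(II(IS))K)
  →1  SK(II(II))(KSI(KI(II)))(K(II(IS))K)
  →2  K(KSI(KI(II)))(II(II)(KSI(KI(II))))(K(II(IS))K)
  →3  KSI(KI(II))(K(II(IS))K)
  →4  S(KI(II))(K(II(IS))K)
  →5  SI(K(II(IS))K)
  →6  SI(II(IS))
  →7  SI(I(IS))
  →8  SI(IS)
  →9  SIS

Term B:
  start: SIS

Answer: SAME — A ⇓ SIS, B ⇓ SIS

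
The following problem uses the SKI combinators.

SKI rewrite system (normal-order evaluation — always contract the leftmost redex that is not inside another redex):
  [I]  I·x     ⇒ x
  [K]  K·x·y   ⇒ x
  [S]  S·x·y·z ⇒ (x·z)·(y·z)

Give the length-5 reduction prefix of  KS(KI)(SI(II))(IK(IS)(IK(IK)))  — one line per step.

  start: KS(KI)(SI(II))(IK(IS)(IK(IK)))
  step 1: S(SI(II))(IK(IS)(IK(IK)))
  step 2: S(SII)(IK(IS)(IK(IK)))
  step 3: S(SII)(K(IS)(IK(IK)))
  step 4: S(SII)(IS)
  step 5: S(SII)S

Answer: after 5 steps: S(SII)S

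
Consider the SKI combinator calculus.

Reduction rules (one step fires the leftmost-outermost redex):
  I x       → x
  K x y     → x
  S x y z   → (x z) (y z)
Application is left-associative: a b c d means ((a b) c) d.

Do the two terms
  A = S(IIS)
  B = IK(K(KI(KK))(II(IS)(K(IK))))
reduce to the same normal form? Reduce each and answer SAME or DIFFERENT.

Answer: DIFFERENT — A ⇓ SS, B ⇓ KI

Derivation:
Term A:
  start: S(IIS)
  →1  S(IS)
  →2  SS

Term B:
  start: IK(K(KI(KK))(II(IS)(K(IK))))
  →1  K(K(KI(KK))(II(IS)(K(IK))))
  →2  K(KI(KK))
  →3  KI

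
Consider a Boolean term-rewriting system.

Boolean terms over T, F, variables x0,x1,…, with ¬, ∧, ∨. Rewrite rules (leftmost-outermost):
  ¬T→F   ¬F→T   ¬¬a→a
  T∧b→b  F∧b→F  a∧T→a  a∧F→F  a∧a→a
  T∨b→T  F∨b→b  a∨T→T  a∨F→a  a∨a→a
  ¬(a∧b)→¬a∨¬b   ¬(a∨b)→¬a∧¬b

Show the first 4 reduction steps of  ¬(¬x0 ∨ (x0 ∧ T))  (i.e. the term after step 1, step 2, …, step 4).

Answer: after 4 steps: x0 ∧ (¬x0 ∨ F)

Reduction:
  start: ¬(¬x0 ∨ (x0 ∧ T))
  [1] ¬¬x0 ∧ ¬(x0 ∧ T)
  [2] x0 ∧ ¬(x0 ∧ T)
  [3] x0 ∧ (¬x0 ∨ ¬T)
  [4] x0 ∧ (¬x0 ∨ F)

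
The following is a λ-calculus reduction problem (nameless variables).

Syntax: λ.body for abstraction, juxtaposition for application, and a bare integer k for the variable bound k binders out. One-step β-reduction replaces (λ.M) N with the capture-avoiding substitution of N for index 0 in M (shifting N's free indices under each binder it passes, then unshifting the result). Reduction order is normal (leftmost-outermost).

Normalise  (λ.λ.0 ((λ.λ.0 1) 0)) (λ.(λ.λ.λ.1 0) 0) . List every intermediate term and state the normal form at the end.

Answer: normal form = λ.0 (λ.0 1)  (in 2 steps)

Derivation:
  start: (λ.λ.0 ((λ.λ.0 1) 0)) (λ.(λ.λ.λ.1 0) 0)
  [1] λ.0 ((λ.λ.0 1) 0)
  [2] λ.0 (λ.0 1)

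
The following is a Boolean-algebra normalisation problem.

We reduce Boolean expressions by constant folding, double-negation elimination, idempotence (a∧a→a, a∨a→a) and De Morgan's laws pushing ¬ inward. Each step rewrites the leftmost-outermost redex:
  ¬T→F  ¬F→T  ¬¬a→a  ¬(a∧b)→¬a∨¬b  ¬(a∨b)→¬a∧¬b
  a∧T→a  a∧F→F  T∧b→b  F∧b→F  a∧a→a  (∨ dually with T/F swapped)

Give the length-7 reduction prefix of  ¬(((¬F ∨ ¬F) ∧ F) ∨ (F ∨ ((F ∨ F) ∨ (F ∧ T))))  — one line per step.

Answer: after 7 steps: T ∧ ¬(F ∨ ((F ∨ F) ∨ (F ∧ T)))

Working:
  start: ¬(((¬F ∨ ¬F) ∧ F) ∨ (F ∨ ((F ∨ F) ∨ (F ∧ T))))
  →1  ¬((¬F ∨ ¬F) ∧ F) ∧ ¬(F ∨ ((F ∨ F) ∨ (F ∧ T)))
  →2  (¬(¬F ∨ ¬F) ∨ ¬F) ∧ ¬(F ∨ ((F ∨ F) ∨ (F ∧ T)))
  →3  ((¬¬F ∧ ¬¬F) ∨ ¬F) ∧ ¬(F ∨ ((F ∨ F) ∨ (F ∧ T)))
  →4  (¬¬F ∨ ¬F) ∧ ¬(F ∨ ((F ∨ F) ∨ (F ∧ T)))
  →5  (F ∨ ¬F) ∧ ¬(F ∨ ((F ∨ F) ∨ (F ∧ T)))
  →6  ¬F ∧ ¬(F ∨ ((F ∨ F) ∨ (F ∧ T)))
  →7  T ∧ ¬(F ∨ ((F ∨ F) ∨ (F ∧ T)))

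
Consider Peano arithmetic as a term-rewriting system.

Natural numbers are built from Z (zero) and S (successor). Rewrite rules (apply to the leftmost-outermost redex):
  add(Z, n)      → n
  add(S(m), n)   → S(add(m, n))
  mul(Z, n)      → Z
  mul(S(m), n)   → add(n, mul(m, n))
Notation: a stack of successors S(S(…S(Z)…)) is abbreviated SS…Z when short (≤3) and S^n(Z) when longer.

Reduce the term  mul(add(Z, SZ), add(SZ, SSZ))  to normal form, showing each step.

  start: mul(add(Z, SZ), add(SZ, SSZ))
  step 1: mul(SZ, add(SZ, SSZ))
  step 2: add(add(SZ, SSZ), mul(Z, add(SZ, SSZ)))
  step 3: add(S(add(Z, SSZ)), mul(Z, add(SZ, SSZ)))
  step 4: S(add(add(Z, SSZ), mul(Z, add(SZ, SSZ))))
  step 5: S(add(SSZ, mul(Z, add(SZ, SSZ))))
  step 6: S(S(add(SZ, mul(Z, add(SZ, SSZ)))))
  step 7: S(S(S(add(Z, mul(Z, add(SZ, SSZ))))))
  step 8: S(S(S(mul(Z, add(SZ, SSZ)))))
  step 9: SSSZ

Answer: normal form = SSSZ  (in 9 steps)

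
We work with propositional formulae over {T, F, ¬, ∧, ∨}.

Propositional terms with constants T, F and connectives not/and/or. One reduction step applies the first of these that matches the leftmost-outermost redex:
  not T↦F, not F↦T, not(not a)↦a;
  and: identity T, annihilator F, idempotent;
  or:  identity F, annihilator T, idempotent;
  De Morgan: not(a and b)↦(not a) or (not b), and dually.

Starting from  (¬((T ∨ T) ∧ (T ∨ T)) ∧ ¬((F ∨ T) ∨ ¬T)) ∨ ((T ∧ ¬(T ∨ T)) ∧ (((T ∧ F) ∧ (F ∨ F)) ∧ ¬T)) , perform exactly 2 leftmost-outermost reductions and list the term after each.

  start: (¬((T ∨ T) ∧ (T ∨ T)) ∧ ¬((F ∨ T) ∨ ¬T)) ∨ ((T ∧ ¬(T ∨ T)) ∧ (((T ∧ F) ∧ (F ∨ F)) ∧ ¬T))
  →1  ((¬(T ∨ T) ∨ ¬(T ∨ T)) ∧ ¬((F ∨ T) ∨ ¬T)) ∨ ((T ∧ ¬(T ∨ T)) ∧ (((T ∧ F) ∧ (F ∨ F)) ∧ ¬T))
  →2  (¬(T ∨ T) ∧ ¬((F ∨ T) ∨ ¬T)) ∨ ((T ∧ ¬(T ∨ T)) ∧ (((T ∧ F) ∧ (F ∨ F)) ∧ ¬T))

Answer: after 2 steps: (¬(T ∨ T) ∧ ¬((F ∨ T) ∨ ¬T)) ∨ ((T ∧ ¬(T ∨ T)) ∧ (((T ∧ F) ∧ (F ∨ F)) ∧ ¬T))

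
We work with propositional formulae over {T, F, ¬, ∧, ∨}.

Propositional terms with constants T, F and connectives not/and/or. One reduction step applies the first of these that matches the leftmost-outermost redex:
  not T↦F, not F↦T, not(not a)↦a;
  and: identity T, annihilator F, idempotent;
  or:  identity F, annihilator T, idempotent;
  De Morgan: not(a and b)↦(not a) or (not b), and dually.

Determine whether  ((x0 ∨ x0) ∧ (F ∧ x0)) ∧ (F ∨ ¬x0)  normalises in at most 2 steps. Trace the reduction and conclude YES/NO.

Answer: NO — after 2 steps the term is (x0 ∧ F) ∧ (F ∨ ¬x0), not yet normal

Working:
  start: ((x0 ∨ x0) ∧ (F ∧ x0)) ∧ (F ∨ ¬x0)
  [1] (x0 ∧ (F ∧ x0)) ∧ (F ∨ ¬x0)
  [2] (x0 ∧ F) ∧ (F ∨ ¬x0)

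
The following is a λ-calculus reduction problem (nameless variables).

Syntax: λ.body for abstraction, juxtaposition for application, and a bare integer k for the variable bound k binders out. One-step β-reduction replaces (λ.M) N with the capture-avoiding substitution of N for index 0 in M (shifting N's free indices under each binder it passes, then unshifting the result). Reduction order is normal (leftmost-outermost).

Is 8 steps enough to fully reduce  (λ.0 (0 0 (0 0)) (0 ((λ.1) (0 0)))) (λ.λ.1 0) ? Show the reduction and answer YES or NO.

  start: (λ.0 (0 0 (0 0)) (0 ((λ.1) (0 0)))) (λ.λ.1 0)
  [1] (λ.λ.1 0) ((λ.λ.1 0) (λ.λ.1 0) ((λ.λ.1 0) (λ.λ.1 0))) ((λ.λ.1 0) ((λ.λ.λ.1 0) ((λ.λ.1 0) (λ.λ.1 0))))
  [2] (λ.(λ.λ.1 0) (λ.λ.1 0) ((λ.λ.1 0) (λ.λ.1 0)) 0) ((λ.λ.1 0) ((λ.λ.λ.1 0) ((λ.λ.1 0) (λ.λ.1 0))))
  [3] (λ.λ.1 0) (λ.λ.1 0) ((λ.λ.1 0) (λ.λ.1 0)) ((λ.λ.1 0) ((λ.λ.λ.1 0) ((λ.λ.1 0) (λ.λ.1 0))))
  [4] (λ.(λ.λ.1 0) 0) ((λ.λ.1 0) (λ.λ.1 0)) ((λ.λ.1 0) ((λ.λ.λ.1 0) ((λ.λ.1 0) (λ.λ.1 0))))
  [5] (λ.λ.1 0) ((λ.λ.1 0) (λ.λ.1 0)) ((λ.λ.1 0) ((λ.λ.λ.1 0) ((λ.λ.1 0) (λ.λ.1 0))))
  [6] (λ.(λ.λ.1 0) (λ.λ.1 0) 0) ((λ.λ.1 0) ((λ.λ.λ.1 0) ((λ.λ.1 0) (λ.λ.1 0))))
  [7] (λ.λ.1 0) (λ.λ.1 0) ((λ.λ.1 0) ((λ.λ.λ.1 0) ((λ.λ.1 0) (λ.λ.1 0))))
  [8] (λ.(λ.λ.1 0) 0) ((λ.λ.1 0) ((λ.λ.λ.1 0) ((λ.λ.1 0) (λ.λ.1 0))))

Answer: NO — after 8 steps the term is (λ.(λ.λ.1 0) 0) ((λ.λ.1 0) ((λ.λ.λ.1 0) ((λ.λ.1 0) (λ.λ.1 0)))), not yet normal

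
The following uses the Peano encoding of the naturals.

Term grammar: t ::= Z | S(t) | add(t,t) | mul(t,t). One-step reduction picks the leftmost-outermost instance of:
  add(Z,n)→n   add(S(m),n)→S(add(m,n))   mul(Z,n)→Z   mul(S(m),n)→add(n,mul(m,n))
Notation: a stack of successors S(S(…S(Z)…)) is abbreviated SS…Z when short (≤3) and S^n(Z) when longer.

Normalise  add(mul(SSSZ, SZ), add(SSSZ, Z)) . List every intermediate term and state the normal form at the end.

  start: add(mul(SSSZ, SZ), add(SSSZ, Z))
  step 1: add(add(SZ, mul(SSZ, SZ)), add(SSSZ, Z))
  step 2: add(S(add(Z, mul(SSZ, SZ))), add(SSSZ, Z))
  step 3: S(add(add(Z, mul(SSZ, SZ)), add(SSSZ, Z)))
  step 4: S(add(mul(SSZ, SZ), add(SSSZ, Z)))
  step 5: S(add(add(SZ, mul(SZ, SZ)), add(SSSZ, Z)))
  step 6: S(add(S(add(Z, mul(SZ, SZ))), add(SSSZ, Z)))
  step 7: S(S(add(add(Z, mul(SZ, SZ)), add(SSSZ, Z))))
  step 8: S(S(add(mul(SZ, SZ), add(SSSZ, Z))))
  step 9: S(S(add(add(SZ, mul(Z, SZ)), add(SSSZ, Z))))
  step 10: S(S(add(S(add(Z, mul(Z, SZ))), add(SSSZ, Z))))
  step 11: S(S(S(add(add(Z, mul(Z, SZ)), add(SSSZ, Z)))))
  step 12: S(S(S(add(mul(Z, SZ), add(SSSZ, Z)))))
  step 13: S(S(S(add(Z, add(SSSZ, Z)))))
  step 14: S(S(S(add(SSSZ, Z))))
  step 15: S(S(S(S(add(SSZ, Z)))))
  step 16: S(S(S(S(S(add(SZ, Z))))))
  step 17: S(S(S(S(S(S(add(Z, Z)))))))
  step 18: S^6(Z)

Answer: normal form = S^6(Z)  (in 18 steps)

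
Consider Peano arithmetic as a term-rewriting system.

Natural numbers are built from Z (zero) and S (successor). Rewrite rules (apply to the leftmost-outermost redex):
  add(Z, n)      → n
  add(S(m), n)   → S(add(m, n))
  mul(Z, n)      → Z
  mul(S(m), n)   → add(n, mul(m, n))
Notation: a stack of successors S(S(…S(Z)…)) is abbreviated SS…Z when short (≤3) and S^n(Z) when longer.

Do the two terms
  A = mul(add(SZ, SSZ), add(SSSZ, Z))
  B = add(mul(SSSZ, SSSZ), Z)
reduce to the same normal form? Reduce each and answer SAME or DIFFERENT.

Answer: SAME — A ⇓ S^9(Z), B ⇓ S^9(Z)

Derivation:
Term A:
  start: mul(add(SZ, SSZ), add(SSSZ, Z))
  [1] mul(S(add(Z, SSZ)), add(SSSZ, Z))
  [2] add(add(SSSZ, Z), mul(add(Z, SSZ), add(SSSZ, Z)))
  [3] add(S(add(SSZ, Z)), mul(add(Z, SSZ), add(SSSZ, Z)))
  [4] S(add(add(SSZ, Z), mul(add(Z, SSZ), add(SSSZ, Z))))
  [5] S(add(S(add(SZ, Z)), mul(add(Z, SSZ), add(SSSZ, Z))))
  [6] S(S(add(add(SZ, Z), mul(add(Z, SSZ), add(SSSZ, Z)))))
  [7] S(S(add(S(add(Z, Z)), mul(add(Z, SSZ), add(SSSZ, Z)))))
  [8] S(S(S(add(add(Z, Z), mul(add(Z, SSZ), add(SSSZ, Z))))))
  [9] S(S(S(add(Z, mul(add(Z, SSZ), add(SSSZ, Z))))))
  [10] S(S(S(mul(add(Z, SSZ), add(SSSZ, Z)))))
  [11] S(S(S(mul(SSZ, add(SSSZ, Z)))))
  [12] S(S(S(add(add(SSSZ, Z), mul(SZ, add(SSSZ, Z))))))
  [13] S(S(S(add(S(add(SSZ, Z)), mul(SZ, add(SSSZ, Z))))))
  [14] S(S(S(S(add(add(SSZ, Z), mul(SZ, add(SSSZ, Z)))))))
  [15] S(S(S(S(add(S(add(SZ, Z)), mul(SZ, add(SSSZ, Z)))))))
  [16] S(S(S(S(S(add(add(SZ, Z), mul(SZ, add(SSSZ, Z))))))))
  [17] S(S(S(S(S(add(S(add(Z, Z)), mul(SZ, add(SSSZ, Z))))))))
  [18] S(S(S(S(S(S(add(add(Z, Z), mul(SZ, add(SSSZ, Z)))))))))
  [19] S(S(S(S(S(S(add(Z, mul(SZ, add(SSSZ, Z)))))))))
  [20] S(S(S(S(S(S(mul(SZ, add(SSSZ, Z))))))))
  [21] S(S(S(S(S(S(add(add(SSSZ, Z), mul(Z, add(SSSZ, Z)))))))))
  [22] S(S(S(S(S(S(add(S(add(SSZ, Z)), mul(Z, add(SSSZ, Z)))))))))
  [23] S(S(S(S(S(S(S(add(add(SSZ, Z), mul(Z, add(SSSZ, Z))))))))))
  [24] S(S(S(S(S(S(S(add(S(add(SZ, Z)), mul(Z, add(SSSZ, Z))))))))))
  [25] S(S(S(S(S(S(S(S(add(add(SZ, Z), mul(Z, add(SSSZ, Z)))))))))))
  [26] S(S(S(S(S(S(S(S(add(S(add(Z, Z)), mul(Z, add(SSSZ, Z)))))))))))
  [27] S(S(S(S(S(S(S(S(S(add(add(Z, Z), mul(Z, add(SSSZ, Z))))))))))))
  [28] S(S(S(S(S(S(S(S(S(add(Z, mul(Z, add(SSSZ, Z))))))))))))
  [29] S(S(S(S(S(S(S(S(S(mul(Z, add(SSSZ, Z)))))))))))
  [30] S^9(Z)

Term B:
  start: add(mul(SSSZ, SSSZ), Z)
  [1] add(add(SSSZ, mul(SSZ, SSSZ)), Z)
  [2] add(S(add(SSZ, mul(SSZ, SSSZ))), Z)
  [3] S(add(add(SSZ, mul(SSZ, SSSZ)), Z))
  [4] S(add(S(add(SZ, mul(SSZ, SSSZ))), Z))
  [5] S(S(add(add(SZ, mul(SSZ, SSSZ)), Z)))
  [6] S(S(add(S(add(Z, mul(SSZ, SSSZ))), Z)))
  [7] S(S(S(add(add(Z, mul(SSZ, SSSZ)), Z))))
  [8] S(S(S(add(mul(SSZ, SSSZ), Z))))
  [9] S(S(S(add(add(SSSZ, mul(SZ, SSSZ)), Z))))
  [10] S(S(S(add(S(add(SSZ, mul(SZ, SSSZ))), Z))))
  [11] S(S(S(S(add(add(SSZ, mul(SZ, SSSZ)), Z)))))
  [12] S(S(S(S(add(S(add(SZ, mul(SZ, SSSZ))), Z)))))
  [13] S(S(S(S(S(add(add(SZ, mul(SZ, SSSZ)), Z))))))
  [14] S(S(S(S(S(add(S(add(Z, mul(SZ, SSSZ))), Z))))))
  [15] S(S(S(S(S(S(add(add(Z, mul(SZ, SSSZ)), Z)))))))
  [16] S(S(S(S(S(S(add(mul(SZ, SSSZ), Z)))))))
  [17] S(S(S(S(S(S(add(add(SSSZ, mul(Z, SSSZ)), Z)))))))
  [18] S(S(S(S(S(S(add(S(add(SSZ, mul(Z, SSSZ))), Z)))))))
  [19] S(S(S(S(S(S(S(add(add(SSZ, mul(Z, SSSZ)), Z))))))))
  [20] S(S(S(S(S(S(S(add(S(add(SZ, mul(Z, SSSZ))), Z))))))))
  [21] S(S(S(S(S(S(S(S(add(add(SZ, mul(Z, SSSZ)), Z)))))))))
  [22] S(S(S(S(S(S(S(S(add(S(add(Z, mul(Z, SSSZ))), Z)))))))))
  [23] S(S(S(S(S(S(S(S(S(add(add(Z, mul(Z, SSSZ)), Z))))))))))
  [24] S(S(S(S(S(S(S(S(S(add(mul(Z, SSSZ), Z))))))))))
  [25] S(S(S(S(S(S(S(S(S(add(Z, Z))))))))))
  [26] S^9(Z)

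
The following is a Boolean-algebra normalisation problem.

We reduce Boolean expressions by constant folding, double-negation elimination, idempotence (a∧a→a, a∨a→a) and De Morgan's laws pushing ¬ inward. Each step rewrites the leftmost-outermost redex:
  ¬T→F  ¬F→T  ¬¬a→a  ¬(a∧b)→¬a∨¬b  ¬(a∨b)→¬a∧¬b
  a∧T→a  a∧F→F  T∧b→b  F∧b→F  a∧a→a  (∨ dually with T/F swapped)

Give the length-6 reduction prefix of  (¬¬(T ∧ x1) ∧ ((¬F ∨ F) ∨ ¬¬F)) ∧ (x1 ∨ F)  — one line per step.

Answer: after 6 steps: x1 ∧ (x1 ∨ F)

Working:
  start: (¬¬(T ∧ x1) ∧ ((¬F ∨ F) ∨ ¬¬F)) ∧ (x1 ∨ F)
  step 1: ((T ∧ x1) ∧ ((¬F ∨ F) ∨ ¬¬F)) ∧ (x1 ∨ F)
  step 2: (x1 ∧ ((¬F ∨ F) ∨ ¬¬F)) ∧ (x1 ∨ F)
  step 3: (x1 ∧ (¬F ∨ ¬¬F)) ∧ (x1 ∨ F)
  step 4: (x1 ∧ (T ∨ ¬¬F)) ∧ (x1 ∨ F)
  step 5: (x1 ∧ T) ∧ (x1 ∨ F)
  step 6: x1 ∧ (x1 ∨ F)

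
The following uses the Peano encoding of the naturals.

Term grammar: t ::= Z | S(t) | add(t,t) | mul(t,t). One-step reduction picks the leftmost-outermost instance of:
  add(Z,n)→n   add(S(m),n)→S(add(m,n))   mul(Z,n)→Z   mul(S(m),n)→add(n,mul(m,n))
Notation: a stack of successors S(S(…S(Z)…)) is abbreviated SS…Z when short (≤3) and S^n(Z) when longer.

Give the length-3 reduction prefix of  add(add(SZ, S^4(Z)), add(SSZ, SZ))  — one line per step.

  start: add(add(SZ, S^4(Z)), add(SSZ, SZ))
  [1] add(S(add(Z, S^4(Z))), add(SSZ, SZ))
  [2] S(add(add(Z, S^4(Z)), add(SSZ, SZ)))
  [3] S(add(S^4(Z), add(SSZ, SZ)))

Answer: after 3 steps: S(add(S^4(Z), add(SSZ, SZ)))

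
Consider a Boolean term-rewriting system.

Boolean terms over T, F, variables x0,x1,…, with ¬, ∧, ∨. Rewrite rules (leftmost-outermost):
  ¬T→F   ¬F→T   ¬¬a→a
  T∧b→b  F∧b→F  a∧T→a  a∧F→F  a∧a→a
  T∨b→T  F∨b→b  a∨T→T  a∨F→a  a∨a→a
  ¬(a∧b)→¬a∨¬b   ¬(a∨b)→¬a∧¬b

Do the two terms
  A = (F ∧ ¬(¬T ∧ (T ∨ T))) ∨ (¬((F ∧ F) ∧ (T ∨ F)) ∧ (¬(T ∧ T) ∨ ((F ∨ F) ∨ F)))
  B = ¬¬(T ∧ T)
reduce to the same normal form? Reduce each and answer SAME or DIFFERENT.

Term A:
  start: (F ∧ ¬(¬T ∧ (T ∨ T))) ∨ (¬((F ∧ F) ∧ (T ∨ F)) ∧ (¬(T ∧ T) ∨ ((F ∨ F) ∨ F)))
  step 1: F ∨ (¬((F ∧ F) ∧ (T ∨ F)) ∧ (¬(T ∧ T) ∨ ((F ∨ F) ∨ F)))
  step 2: ¬((F ∧ F) ∧ (T ∨ F)) ∧ (¬(T ∧ T) ∨ ((F ∨ F) ∨ F))
  step 3: (¬(F ∧ F) ∨ ¬(T ∨ F)) ∧ (¬(T ∧ T) ∨ ((F ∨ F) ∨ F))
  step 4: ((¬F ∨ ¬F) ∨ ¬(T ∨ F)) ∧ (¬(T ∧ T) ∨ ((F ∨ F) ∨ F))
  step 5: (¬F ∨ ¬(T ∨ F)) ∧ (¬(T ∧ T) ∨ ((F ∨ F) ∨ F))
  step 6: (T ∨ ¬(T ∨ F)) ∧ (¬(T ∧ T) ∨ ((F ∨ F) ∨ F))
  step 7: T ∧ (¬(T ∧ T) ∨ ((F ∨ F) ∨ F))
  step 8: ¬(T ∧ T) ∨ ((F ∨ F) ∨ F)
  step 9: (¬T ∨ ¬T) ∨ ((F ∨ F) ∨ F)
  step 10: ¬T ∨ ((F ∨ F) ∨ F)
  step 11: F ∨ ((F ∨ F) ∨ F)
  step 12: (F ∨ F) ∨ F
  step 13: F ∨ F
  step 14: F

Term B:
  start: ¬¬(T ∧ T)
  step 1: T ∧ T
  step 2: T

Answer: DIFFERENT — A ⇓ F, B ⇓ T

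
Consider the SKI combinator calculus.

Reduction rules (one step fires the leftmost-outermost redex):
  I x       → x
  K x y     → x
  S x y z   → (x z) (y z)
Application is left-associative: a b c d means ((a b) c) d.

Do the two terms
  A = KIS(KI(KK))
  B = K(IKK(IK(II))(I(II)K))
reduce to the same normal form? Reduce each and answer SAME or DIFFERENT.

Term A:
  start: KIS(KI(KK))
  step 1: I(KI(KK))
  step 2: KI(KK)
  step 3: I

Term B:
  start: K(IKK(IK(II))(I(II)K))
  step 1: K(KK(IK(II))(I(II)K))
  step 2: K(K(I(II)K))
  step 3: K(K(IIK))
  step 4: K(K(IK))
  step 5: K(KK)

Answer: DIFFERENT — A ⇓ I, B ⇓ K(KK)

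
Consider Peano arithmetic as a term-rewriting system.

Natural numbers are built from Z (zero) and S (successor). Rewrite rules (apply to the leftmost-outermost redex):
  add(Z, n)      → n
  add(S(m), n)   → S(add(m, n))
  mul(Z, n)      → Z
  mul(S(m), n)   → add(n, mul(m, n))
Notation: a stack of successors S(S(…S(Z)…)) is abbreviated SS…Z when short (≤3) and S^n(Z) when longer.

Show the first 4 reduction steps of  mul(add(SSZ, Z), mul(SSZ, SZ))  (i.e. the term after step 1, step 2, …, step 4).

Answer: after 4 steps: add(S(add(Z, mul(SZ, SZ))), mul(add(SZ, Z), mul(SSZ, SZ)))

Derivation:
  start: mul(add(SSZ, Z), mul(SSZ, SZ))
  step 1: mul(S(add(SZ, Z)), mul(SSZ, SZ))
  step 2: add(mul(SSZ, SZ), mul(add(SZ, Z), mul(SSZ, SZ)))
  step 3: add(add(SZ, mul(SZ, SZ)), mul(add(SZ, Z), mul(SSZ, SZ)))
  step 4: add(S(add(Z, mul(SZ, SZ))), mul(add(SZ, Z), mul(SSZ, SZ)))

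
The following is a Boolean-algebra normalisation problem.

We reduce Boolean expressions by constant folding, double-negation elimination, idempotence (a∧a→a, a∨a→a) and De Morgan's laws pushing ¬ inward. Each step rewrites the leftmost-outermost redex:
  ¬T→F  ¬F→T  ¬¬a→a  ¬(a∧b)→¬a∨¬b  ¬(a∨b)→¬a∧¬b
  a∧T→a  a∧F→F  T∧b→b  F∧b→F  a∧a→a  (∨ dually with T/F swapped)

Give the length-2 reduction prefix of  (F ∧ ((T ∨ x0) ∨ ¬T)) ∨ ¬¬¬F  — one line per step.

Answer: after 2 steps: ¬¬¬F

Reduction:
  start: (F ∧ ((T ∨ x0) ∨ ¬T)) ∨ ¬¬¬F
  step 1: F ∨ ¬¬¬F
  step 2: ¬¬¬F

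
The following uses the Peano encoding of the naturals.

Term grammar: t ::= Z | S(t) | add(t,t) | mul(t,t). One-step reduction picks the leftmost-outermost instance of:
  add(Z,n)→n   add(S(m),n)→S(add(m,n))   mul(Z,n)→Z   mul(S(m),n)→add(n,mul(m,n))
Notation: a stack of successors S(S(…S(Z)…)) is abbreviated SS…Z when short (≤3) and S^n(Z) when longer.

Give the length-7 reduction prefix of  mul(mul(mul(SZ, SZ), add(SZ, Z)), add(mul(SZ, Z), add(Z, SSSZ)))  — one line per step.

Answer: after 7 steps: add(add(add(Z, mul(Z, Z)), add(Z, SSSZ)), mul(add(add(Z, Z), mul(add(Z, mul(Z, SZ)), add(SZ, Z))), add(mul(SZ, Z), add(Z, SSSZ))))

Working:
  start: mul(mul(mul(SZ, SZ), add(SZ, Z)), add(mul(SZ, Z), add(Z, SSSZ)))
  [1] mul(mul(add(SZ, mul(Z, SZ)), add(SZ, Z)), add(mul(SZ, Z), add(Z, SSSZ)))
  [2] mul(mul(S(add(Z, mul(Z, SZ))), add(SZ, Z)), add(mul(SZ, Z), add(Z, SSSZ)))
  [3] mul(add(add(SZ, Z), mul(add(Z, mul(Z, SZ)), add(SZ, Z))), add(mul(SZ, Z), add(Z, SSSZ)))
  [4] mul(add(S(add(Z, Z)), mul(add(Z, mul(Z, SZ)), add(SZ, Z))), add(mul(SZ, Z), add(Z, SSSZ)))
  [5] mul(S(add(add(Z, Z), mul(add(Z, mul(Z, SZ)), add(SZ, Z)))), add(mul(SZ, Z), add(Z, SSSZ)))
  [6] add(add(mul(SZ, Z), add(Z, SSSZ)), mul(add(add(Z, Z), mul(add(Z, mul(Z, SZ)), add(SZ, Z))), add(mul(SZ, Z), add(Z, SSSZ))))
  [7] add(add(add(Z, mul(Z, Z)), add(Z, SSSZ)), mul(add(add(Z, Z), mul(add(Z, mul(Z, SZ)), add(SZ, Z))), add(mul(SZ, Z), add(Z, SSSZ))))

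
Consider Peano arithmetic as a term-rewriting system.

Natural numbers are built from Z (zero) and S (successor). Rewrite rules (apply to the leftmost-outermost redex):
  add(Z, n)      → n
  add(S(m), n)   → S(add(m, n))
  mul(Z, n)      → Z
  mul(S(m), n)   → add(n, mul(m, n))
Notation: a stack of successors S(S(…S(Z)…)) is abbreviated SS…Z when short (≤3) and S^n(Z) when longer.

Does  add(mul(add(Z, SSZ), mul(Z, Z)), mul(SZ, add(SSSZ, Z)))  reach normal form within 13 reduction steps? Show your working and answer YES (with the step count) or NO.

  start: add(mul(add(Z, SSZ), mul(Z, Z)), mul(SZ, add(SSSZ, Z)))
  →1  add(mul(SSZ, mul(Z, Z)), mul(SZ, add(SSSZ, Z)))
  →2  add(add(mul(Z, Z), mul(SZ, mul(Z, Z))), mul(SZ, add(SSSZ, Z)))
  →3  add(add(Z, mul(SZ, mul(Z, Z))), mul(SZ, add(SSSZ, Z)))
  →4  add(mul(SZ, mul(Z, Z)), mul(SZ, add(SSSZ, Z)))
  →5  add(add(mul(Z, Z), mul(Z, mul(Z, Z))), mul(SZ, add(SSSZ, Z)))
  →6  add(add(Z, mul(Z, mul(Z, Z))), mul(SZ, add(SSSZ, Z)))
  →7  add(mul(Z, mul(Z, Z)), mul(SZ, add(SSSZ, Z)))
  →8  add(Z, mul(SZ, add(SSSZ, Z)))
  →9  mul(SZ, add(SSSZ, Z))
  →10  add(add(SSSZ, Z), mul(Z, add(SSSZ, Z)))
  →11  add(S(add(SSZ, Z)), mul(Z, add(SSSZ, Z)))
  →12  S(add(add(SSZ, Z), mul(Z, add(SSSZ, Z))))
  →13  S(add(S(add(SZ, Z)), mul(Z, add(SSSZ, Z))))

Answer: NO — after 13 steps the term is S(add(S(add(SZ, Z)), mul(Z, add(SSSZ, Z)))), not yet normal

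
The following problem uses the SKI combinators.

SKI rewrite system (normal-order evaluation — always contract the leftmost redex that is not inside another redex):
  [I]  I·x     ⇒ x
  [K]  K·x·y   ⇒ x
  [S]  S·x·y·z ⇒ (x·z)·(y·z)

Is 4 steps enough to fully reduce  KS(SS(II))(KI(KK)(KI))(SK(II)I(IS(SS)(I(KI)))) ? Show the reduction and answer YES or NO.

  start: KS(SS(II))(KI(KK)(KI))(SK(II)I(IS(SS)(I(KI))))
  [1] S(KI(KK)(KI))(SK(II)I(IS(SS)(I(KI))))
  [2] S(I(KI))(SK(II)I(IS(SS)(I(KI))))
  [3] S(KI)(SK(II)I(IS(SS)(I(KI))))
  [4] S(KI)(KI(III)(IS(SS)(I(KI))))

Answer: NO — after 4 steps the term is S(KI)(KI(III)(IS(SS)(I(KI)))), not yet normal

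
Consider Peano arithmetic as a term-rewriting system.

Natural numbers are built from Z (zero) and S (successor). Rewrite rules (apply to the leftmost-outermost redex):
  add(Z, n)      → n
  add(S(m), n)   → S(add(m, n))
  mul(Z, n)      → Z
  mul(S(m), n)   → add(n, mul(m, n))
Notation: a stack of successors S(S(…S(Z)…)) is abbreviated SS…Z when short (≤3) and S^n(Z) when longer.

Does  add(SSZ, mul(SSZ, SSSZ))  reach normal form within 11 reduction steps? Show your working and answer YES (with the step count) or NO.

  start: add(SSZ, mul(SSZ, SSSZ))
  [1] S(add(SZ, mul(SSZ, SSSZ)))
  [2] S(S(add(Z, mul(SSZ, SSSZ))))
  [3] S(S(mul(SSZ, SSSZ)))
  [4] S(S(add(SSSZ, mul(SZ, SSSZ))))
  [5] S(S(S(add(SSZ, mul(SZ, SSSZ)))))
  [6] S(S(S(S(add(SZ, mul(SZ, SSSZ))))))
  [7] S(S(S(S(S(add(Z, mul(SZ, SSSZ)))))))
  [8] S(S(S(S(S(mul(SZ, SSSZ))))))
  [9] S(S(S(S(S(add(SSSZ, mul(Z, SSSZ)))))))
  [10] S(S(S(S(S(S(add(SSZ, mul(Z, SSSZ))))))))
  [11] S(S(S(S(S(S(S(add(SZ, mul(Z, SSSZ)))))))))

Answer: NO — after 11 steps the term is S(S(S(S(S(S(S(add(SZ, mul(Z, SSSZ))))))))), not yet normal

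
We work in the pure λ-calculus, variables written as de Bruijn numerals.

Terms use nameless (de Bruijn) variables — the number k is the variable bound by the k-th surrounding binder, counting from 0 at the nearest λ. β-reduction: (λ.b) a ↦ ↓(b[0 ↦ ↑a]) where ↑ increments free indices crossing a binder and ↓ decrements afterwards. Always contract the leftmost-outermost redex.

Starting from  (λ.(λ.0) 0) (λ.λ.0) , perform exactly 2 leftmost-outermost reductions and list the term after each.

Answer: after 2 steps: λ.λ.0

Derivation:
  start: (λ.(λ.0) 0) (λ.λ.0)
  step 1: (λ.0) (λ.λ.0)
  step 2: λ.λ.0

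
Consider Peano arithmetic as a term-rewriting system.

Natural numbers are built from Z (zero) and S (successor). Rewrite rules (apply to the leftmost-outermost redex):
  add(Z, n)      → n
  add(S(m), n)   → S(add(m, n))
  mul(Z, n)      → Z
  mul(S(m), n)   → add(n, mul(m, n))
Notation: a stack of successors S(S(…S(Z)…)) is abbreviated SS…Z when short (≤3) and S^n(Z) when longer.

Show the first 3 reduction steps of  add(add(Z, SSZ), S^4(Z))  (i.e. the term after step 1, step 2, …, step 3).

  start: add(add(Z, SSZ), S^4(Z))
  [1] add(SSZ, S^4(Z))
  [2] S(add(SZ, S^4(Z)))
  [3] S(S(add(Z, S^4(Z))))

Answer: after 3 steps: S(S(add(Z, S^4(Z))))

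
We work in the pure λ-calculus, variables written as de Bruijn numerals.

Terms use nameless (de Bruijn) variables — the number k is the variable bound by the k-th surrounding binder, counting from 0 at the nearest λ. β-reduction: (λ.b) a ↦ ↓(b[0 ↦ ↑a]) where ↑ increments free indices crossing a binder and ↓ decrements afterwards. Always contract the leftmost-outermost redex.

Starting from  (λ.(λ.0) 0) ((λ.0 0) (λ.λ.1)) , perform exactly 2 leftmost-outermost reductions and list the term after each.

  start: (λ.(λ.0) 0) ((λ.0 0) (λ.λ.1))
  [1] (λ.0) ((λ.0 0) (λ.λ.1))
  [2] (λ.0 0) (λ.λ.1)

Answer: after 2 steps: (λ.0 0) (λ.λ.1)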